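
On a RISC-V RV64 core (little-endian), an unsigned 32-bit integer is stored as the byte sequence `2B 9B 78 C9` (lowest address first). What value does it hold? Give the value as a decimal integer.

3380124459

Little-endian stores the least-significant byte at the lowest address.
Reassemble most-significant byte first: C9 78 9B 2B → 0xC9789B2B.
0xC9789B2B = 3380124459.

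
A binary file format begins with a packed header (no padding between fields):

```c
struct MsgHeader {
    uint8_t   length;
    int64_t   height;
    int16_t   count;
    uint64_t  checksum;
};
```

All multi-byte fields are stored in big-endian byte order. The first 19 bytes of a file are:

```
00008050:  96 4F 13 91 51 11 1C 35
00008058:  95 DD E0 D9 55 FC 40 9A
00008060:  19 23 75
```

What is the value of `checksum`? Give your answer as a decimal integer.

`checksum` follows `length` (1 B), `height` (8 B), `count` (2 B), so it starts at offset 1 + 8 + 2 = 11 and occupies 8 bytes.
Bytes at offsets 11..18: D9 55 FC 40 9A 19 23 75.
Big-endian stores the most-significant byte at the lowest address.
The bytes are already most-significant first: 0xD955FC409A192375.
0xD955FC409A192375 = 15660700633644213109.

15660700633644213109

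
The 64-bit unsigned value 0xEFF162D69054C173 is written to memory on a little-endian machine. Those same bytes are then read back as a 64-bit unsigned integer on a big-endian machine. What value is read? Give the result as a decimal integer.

Stored little-endian, the bytes at ascending addresses are 73 C1 54 90 D6 62 F1 EF.
Read back as big-endian, the last byte is least significant, giving 0x73C15490D662F1EF.
0x73C15490D662F1EF = 8341040965915701743.

8341040965915701743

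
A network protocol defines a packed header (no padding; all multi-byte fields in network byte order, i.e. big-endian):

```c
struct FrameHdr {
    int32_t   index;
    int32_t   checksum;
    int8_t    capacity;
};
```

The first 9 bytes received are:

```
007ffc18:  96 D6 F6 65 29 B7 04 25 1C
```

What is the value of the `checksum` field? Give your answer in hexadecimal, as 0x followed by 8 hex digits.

`checksum` follows `index` (4 bytes), so it starts at byte offset 4 and occupies 4 bytes.
Bytes at offsets 4..7: 29 B7 04 25.
In big-endian order the high byte comes first in memory.
The bytes are already most-significant first: 0x29B70425.

0x29B70425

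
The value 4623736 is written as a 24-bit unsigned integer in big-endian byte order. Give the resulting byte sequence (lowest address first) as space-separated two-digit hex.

4623736 in hexadecimal, padded to 24 bits, is 0x468D78.
Split into bytes (most-significant first): 46 8D 78.
Big-endian stores the most-significant byte at the lowest address.
So the memory order matches the most-significant-first order: 46 8D 78.

46 8D 78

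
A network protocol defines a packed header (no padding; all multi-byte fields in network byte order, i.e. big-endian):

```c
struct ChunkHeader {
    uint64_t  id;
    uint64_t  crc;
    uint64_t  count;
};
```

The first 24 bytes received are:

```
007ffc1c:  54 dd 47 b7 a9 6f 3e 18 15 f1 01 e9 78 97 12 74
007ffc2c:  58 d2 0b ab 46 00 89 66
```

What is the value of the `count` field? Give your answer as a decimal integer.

6400190850688649574

`count` follows `id` (8 B), `crc` (8 B), so it starts at offset 8 + 8 = 16 and occupies 8 bytes.
Bytes at offsets 16..23: 58 D2 0B AB 46 00 89 66.
In big-endian order the high byte comes first in memory.
The bytes are already most-significant first: 0x58D20BAB46008966.
0x58D20BAB46008966 = 6400190850688649574.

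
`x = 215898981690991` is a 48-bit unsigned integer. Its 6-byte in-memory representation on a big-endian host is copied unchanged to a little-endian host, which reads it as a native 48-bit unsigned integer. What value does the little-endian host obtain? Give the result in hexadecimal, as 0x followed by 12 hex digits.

0x6F6E1CE65BC4

215898981690991 in 48-bit hexadecimal is 0xC45BE61C6E6F.
Stored big-endian, the bytes at ascending addresses are C4 5B E6 1C 6E 6F.
Read back as little-endian, the first byte is least significant, giving 0x6F6E1CE65BC4.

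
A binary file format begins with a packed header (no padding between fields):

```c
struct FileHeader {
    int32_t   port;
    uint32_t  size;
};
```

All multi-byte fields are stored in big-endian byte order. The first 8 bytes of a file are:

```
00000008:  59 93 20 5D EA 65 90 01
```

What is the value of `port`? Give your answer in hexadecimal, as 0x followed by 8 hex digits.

0x5993205D

`port` is the first field, at byte offset 0, occupying 4 bytes.
Bytes at offsets 0..3: 59 93 20 5D.
In big-endian order the high byte comes first in memory.
The bytes are already most-significant first: 0x5993205D.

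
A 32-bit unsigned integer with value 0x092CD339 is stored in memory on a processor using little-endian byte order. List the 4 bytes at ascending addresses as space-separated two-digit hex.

39 D3 2C 09

Split into bytes (most-significant first): 09 2C D3 39.
Little-endian stores the least-significant byte at the lowest address.
So at ascending addresses the bytes are 39 D3 2C 09.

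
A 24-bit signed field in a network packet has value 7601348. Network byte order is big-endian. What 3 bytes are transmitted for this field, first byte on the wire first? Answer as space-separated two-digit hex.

73 FC C4

7601348 in hexadecimal, padded to 24 bits, is 0x73FCC4.
Split into bytes (most-significant first): 73 FC C4.
In big-endian order the high byte comes first in memory.
So the memory order matches the most-significant-first order: 73 FC C4.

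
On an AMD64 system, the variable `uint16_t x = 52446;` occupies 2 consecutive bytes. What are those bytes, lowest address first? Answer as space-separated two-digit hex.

52446 in hexadecimal, padded to 16 bits, is 0xCCDE.
Split into bytes (most-significant first): CC DE.
Little-endian stores the least-significant byte at the lowest address.
So at ascending addresses the bytes are DE CC.

DE CC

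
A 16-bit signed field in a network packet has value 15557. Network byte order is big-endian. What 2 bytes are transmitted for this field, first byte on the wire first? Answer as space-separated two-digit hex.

3C C5

15557 in hexadecimal, padded to 16 bits, is 0x3CC5.
Split into bytes (most-significant first): 3C C5.
Big-endian stores the most-significant byte at the lowest address.
So the memory order matches the most-significant-first order: 3C C5.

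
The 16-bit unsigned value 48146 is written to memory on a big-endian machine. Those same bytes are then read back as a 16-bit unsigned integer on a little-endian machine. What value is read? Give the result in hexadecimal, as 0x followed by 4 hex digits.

0x12BC

48146 in 16-bit hexadecimal is 0xBC12.
Stored big-endian, the bytes at ascending addresses are BC 12.
Read back as little-endian, the first byte is least significant, giving 0x12BC.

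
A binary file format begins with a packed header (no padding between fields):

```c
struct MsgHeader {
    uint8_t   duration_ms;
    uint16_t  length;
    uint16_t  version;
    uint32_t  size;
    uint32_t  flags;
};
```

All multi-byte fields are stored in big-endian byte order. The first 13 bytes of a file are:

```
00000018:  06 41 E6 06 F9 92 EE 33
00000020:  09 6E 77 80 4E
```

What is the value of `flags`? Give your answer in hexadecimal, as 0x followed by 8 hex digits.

0x6E77804E

`flags` follows `duration_ms` (1 B), `length` (2 B), `version` (2 B), `size` (4 B), so it starts at offset 1 + 2 + 2 + 4 = 9 and occupies 4 bytes.
Bytes at offsets 9..12: 6E 77 80 4E.
Big-endian stores the most-significant byte at the lowest address.
The bytes are already most-significant first: 0x6E77804E.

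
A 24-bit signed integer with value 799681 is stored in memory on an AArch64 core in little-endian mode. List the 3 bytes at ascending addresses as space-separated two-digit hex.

C1 33 0C

799681 in hexadecimal, padded to 24 bits, is 0x0C33C1.
Split into bytes (most-significant first): 0C 33 C1.
Little-endian: lowest address holds the least-significant byte.
So at ascending addresses the bytes are C1 33 0C.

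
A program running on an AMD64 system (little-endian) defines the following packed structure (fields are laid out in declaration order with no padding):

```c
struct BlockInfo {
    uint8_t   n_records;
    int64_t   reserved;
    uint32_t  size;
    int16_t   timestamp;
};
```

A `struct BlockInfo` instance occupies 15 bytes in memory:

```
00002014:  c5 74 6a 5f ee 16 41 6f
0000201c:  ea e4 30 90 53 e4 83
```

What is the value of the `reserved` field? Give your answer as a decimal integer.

`reserved` follows `n_records` (1 byte), so it starts at byte offset 1 and occupies 8 bytes.
Bytes at offsets 1..8: 74 6A 5F EE 16 41 6F EA.
Little-endian stores the least-significant byte at the lowest address.
Reassemble most-significant byte first: EA 6F 41 16 EE 5F 6A 74 → 0xEA6F4116EE5F6A74.
Top bit is set, so as a signed 64-bit value this is 0xEA6F4116EE5F6A74 − 2^64 = -1553951779675215244.

-1553951779675215244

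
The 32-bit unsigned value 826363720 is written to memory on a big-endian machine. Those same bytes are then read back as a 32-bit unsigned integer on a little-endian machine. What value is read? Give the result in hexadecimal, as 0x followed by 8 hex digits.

826363720 in 32-bit hexadecimal is 0x31414F48.
Stored big-endian, the bytes at ascending addresses are 31 41 4F 48.
Read back as little-endian, the first byte is least significant, giving 0x484F4131.

0x484F4131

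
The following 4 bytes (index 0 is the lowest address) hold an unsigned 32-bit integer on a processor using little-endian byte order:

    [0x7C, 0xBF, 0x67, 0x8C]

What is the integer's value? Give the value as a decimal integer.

Little-endian stores the least-significant byte at the lowest address.
Reassemble most-significant byte first: 8C 67 BF 7C → 0x8C67BF7C.
0x8C67BF7C = 2355609468.

2355609468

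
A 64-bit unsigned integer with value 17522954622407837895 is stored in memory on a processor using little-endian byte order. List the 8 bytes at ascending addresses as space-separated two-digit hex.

C7 88 E8 73 63 0A 2E F3

17522954622407837895 in hexadecimal, padded to 64 bits, is 0xF32E0A6373E888C7.
Split into bytes (most-significant first): F3 2E 0A 63 73 E8 88 C7.
In little-endian order the low byte comes first in memory.
So at ascending addresses the bytes are C7 88 E8 73 63 0A 2E F3.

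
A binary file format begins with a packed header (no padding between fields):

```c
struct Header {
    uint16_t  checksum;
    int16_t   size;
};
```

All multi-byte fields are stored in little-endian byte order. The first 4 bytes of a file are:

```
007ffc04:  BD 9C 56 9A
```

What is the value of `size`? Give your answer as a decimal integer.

`size` follows `checksum` (2 bytes), so it starts at byte offset 2 and occupies 2 bytes.
Bytes at offsets 2..3: 56 9A.
Little-endian stores the least-significant byte at the lowest address.
Reassemble most-significant byte first: 9A 56 → 0x9A56.
Top bit is set, so as a signed 16-bit value this is 0x9A56 − 2^16 = -26026.

-26026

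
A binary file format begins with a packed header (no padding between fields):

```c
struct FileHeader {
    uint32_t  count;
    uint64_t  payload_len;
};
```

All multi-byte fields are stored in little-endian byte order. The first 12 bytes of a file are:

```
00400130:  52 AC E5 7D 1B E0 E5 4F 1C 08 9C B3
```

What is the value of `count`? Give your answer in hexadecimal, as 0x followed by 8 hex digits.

`count` is the first field, at byte offset 0, occupying 4 bytes.
Bytes at offsets 0..3: 52 AC E5 7D.
Little-endian: lowest address holds the least-significant byte.
Reassemble most-significant byte first: 7D E5 AC 52 → 0x7DE5AC52.

0x7DE5AC52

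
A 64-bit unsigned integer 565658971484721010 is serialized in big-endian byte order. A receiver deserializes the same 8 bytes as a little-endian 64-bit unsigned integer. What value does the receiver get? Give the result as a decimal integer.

565658971484721010 in 64-bit hexadecimal is 0x07D99FD66B5C0F72.
Stored big-endian, the bytes at ascending addresses are 07 D9 9F D6 6B 5C 0F 72.
Read back as little-endian, the first byte is least significant, giving 0x720F5C6BD69FD907.
0x720F5C6BD69FD907 = 8218889463206500615.

8218889463206500615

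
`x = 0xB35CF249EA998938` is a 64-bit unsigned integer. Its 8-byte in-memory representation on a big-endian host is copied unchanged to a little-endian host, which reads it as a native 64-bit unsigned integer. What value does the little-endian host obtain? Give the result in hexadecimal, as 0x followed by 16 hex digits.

Stored big-endian, the bytes at ascending addresses are B3 5C F2 49 EA 99 89 38.
Read back as little-endian, the first byte is least significant, giving 0x388999EA49F25CB3.

0x388999EA49F25CB3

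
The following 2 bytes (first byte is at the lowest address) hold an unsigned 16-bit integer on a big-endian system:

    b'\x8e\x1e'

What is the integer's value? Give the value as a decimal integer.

In big-endian order the high byte comes first in memory.
The bytes are already most-significant first: 0x8E1E.
0x8E1E = 36382.

36382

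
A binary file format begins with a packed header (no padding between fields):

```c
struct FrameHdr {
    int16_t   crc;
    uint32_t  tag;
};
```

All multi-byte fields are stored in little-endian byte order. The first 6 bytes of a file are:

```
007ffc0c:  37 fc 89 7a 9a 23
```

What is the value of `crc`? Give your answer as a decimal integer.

`crc` is the first field, at byte offset 0, occupying 2 bytes.
Bytes at offsets 0..1: 37 FC.
In little-endian order the low byte comes first in memory.
Reassemble most-significant byte first: FC 37 → 0xFC37.
Top bit is set, so as a signed 16-bit value this is 0xFC37 − 2^16 = -969.

-969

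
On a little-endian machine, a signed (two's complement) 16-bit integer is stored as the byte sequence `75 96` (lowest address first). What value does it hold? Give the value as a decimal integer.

Little-endian stores the least-significant byte at the lowest address.
Reassemble most-significant byte first: 96 75 → 0x9675.
Top bit is set, so as a signed 16-bit value this is 0x9675 − 2^16 = -27019.

-27019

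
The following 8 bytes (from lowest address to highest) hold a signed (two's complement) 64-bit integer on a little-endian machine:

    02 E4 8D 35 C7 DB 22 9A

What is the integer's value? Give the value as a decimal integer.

Little-endian: lowest address holds the least-significant byte.
Reassemble most-significant byte first: 9A 22 DB C7 35 8D E4 02 → 0x9A22DBC7358DE402.
Top bit is set, so as a signed 64-bit value this is 0x9A22DBC7358DE402 − 2^64 = -7340062794017020926.

-7340062794017020926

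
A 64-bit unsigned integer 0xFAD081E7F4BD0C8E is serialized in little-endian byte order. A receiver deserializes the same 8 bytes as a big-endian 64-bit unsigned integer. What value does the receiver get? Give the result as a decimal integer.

10235764912660009210

Stored little-endian, the bytes at ascending addresses are 8E 0C BD F4 E7 81 D0 FA.
Read back as big-endian, the last byte is least significant, giving 0x8E0CBDF4E781D0FA.
0x8E0CBDF4E781D0FA = 10235764912660009210.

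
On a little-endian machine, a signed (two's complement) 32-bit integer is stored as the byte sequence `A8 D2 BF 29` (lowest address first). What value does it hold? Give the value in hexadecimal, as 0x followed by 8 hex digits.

In little-endian order the low byte comes first in memory.
Reassemble most-significant byte first: 29 BF D2 A8 → 0x29BFD2A8.

0x29BFD2A8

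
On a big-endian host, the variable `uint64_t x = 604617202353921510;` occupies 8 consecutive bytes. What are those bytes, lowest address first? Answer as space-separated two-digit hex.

604617202353921510 in hexadecimal, padded to 64 bits, is 0x0864082463655DE6.
Split into bytes (most-significant first): 08 64 08 24 63 65 5D E6.
In big-endian order the high byte comes first in memory.
So the memory order matches the most-significant-first order: 08 64 08 24 63 65 5D E6.

08 64 08 24 63 65 5D E6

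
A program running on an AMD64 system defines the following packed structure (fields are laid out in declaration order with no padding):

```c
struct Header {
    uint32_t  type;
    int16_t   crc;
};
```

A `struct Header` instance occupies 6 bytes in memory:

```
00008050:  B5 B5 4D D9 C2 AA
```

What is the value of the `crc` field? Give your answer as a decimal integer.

-21822

`crc` follows `type` (4 bytes), so it starts at byte offset 4 and occupies 2 bytes.
Bytes at offsets 4..5: C2 AA.
Little-endian stores the least-significant byte at the lowest address.
Reassemble most-significant byte first: AA C2 → 0xAAC2.
Top bit is set, so as a signed 16-bit value this is 0xAAC2 − 2^16 = -21822.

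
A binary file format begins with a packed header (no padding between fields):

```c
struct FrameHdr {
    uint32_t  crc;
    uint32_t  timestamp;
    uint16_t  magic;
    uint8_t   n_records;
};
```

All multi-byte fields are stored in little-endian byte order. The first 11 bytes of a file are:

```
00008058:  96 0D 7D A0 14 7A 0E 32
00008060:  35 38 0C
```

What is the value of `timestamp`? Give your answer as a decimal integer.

839809556

`timestamp` follows `crc` (4 bytes), so it starts at byte offset 4 and occupies 4 bytes.
Bytes at offsets 4..7: 14 7A 0E 32.
Little-endian stores the least-significant byte at the lowest address.
Reassemble most-significant byte first: 32 0E 7A 14 → 0x320E7A14.
0x320E7A14 = 839809556.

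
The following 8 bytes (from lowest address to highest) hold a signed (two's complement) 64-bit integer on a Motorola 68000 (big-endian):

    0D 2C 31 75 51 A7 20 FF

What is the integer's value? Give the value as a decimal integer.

949188001419174143

In big-endian order the high byte comes first in memory.
The bytes are already most-significant first: 0x0D2C317551A720FF.
0x0D2C317551A720FF = 949188001419174143.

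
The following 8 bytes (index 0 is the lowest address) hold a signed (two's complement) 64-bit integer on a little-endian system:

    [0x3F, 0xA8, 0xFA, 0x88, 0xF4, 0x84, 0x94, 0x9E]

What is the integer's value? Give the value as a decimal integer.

In little-endian order the low byte comes first in memory.
Reassemble most-significant byte first: 9E 94 84 F4 88 FA A8 3F → 0x9E9484F488FAA83F.
Top bit is set, so as a signed 64-bit value this is 0x9E9484F488FAA83F − 2^64 = -7019839733358745537.

-7019839733358745537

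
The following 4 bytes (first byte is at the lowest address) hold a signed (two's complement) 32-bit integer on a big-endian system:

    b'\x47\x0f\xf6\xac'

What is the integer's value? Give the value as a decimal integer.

1192228524

Big-endian: lowest address holds the most-significant byte.
The bytes are already most-significant first: 0x470FF6AC.
0x470FF6AC = 1192228524.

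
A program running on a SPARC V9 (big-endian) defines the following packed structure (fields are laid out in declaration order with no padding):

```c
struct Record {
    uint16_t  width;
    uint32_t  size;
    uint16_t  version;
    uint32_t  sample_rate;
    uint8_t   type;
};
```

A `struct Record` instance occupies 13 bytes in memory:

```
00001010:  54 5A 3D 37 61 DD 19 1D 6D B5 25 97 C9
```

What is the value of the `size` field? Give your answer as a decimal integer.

`size` follows `width` (2 bytes), so it starts at byte offset 2 and occupies 4 bytes.
Bytes at offsets 2..5: 3D 37 61 DD.
Big-endian stores the most-significant byte at the lowest address.
The bytes are already most-significant first: 0x3D3761DD.
0x3D3761DD = 1027039709.

1027039709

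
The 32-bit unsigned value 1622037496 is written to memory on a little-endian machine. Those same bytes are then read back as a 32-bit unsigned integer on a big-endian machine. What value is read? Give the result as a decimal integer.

1622037496 in 32-bit hexadecimal is 0x60AE53F8.
Stored little-endian, the bytes at ascending addresses are F8 53 AE 60.
Read back as big-endian, the last byte is least significant, giving 0xF853AE60.
0xF853AE60 = 4166233696.

4166233696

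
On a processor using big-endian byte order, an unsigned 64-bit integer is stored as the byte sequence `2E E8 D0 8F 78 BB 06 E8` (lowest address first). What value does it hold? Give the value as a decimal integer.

3380180834965980904

In big-endian order the high byte comes first in memory.
The bytes are already most-significant first: 0x2EE8D08F78BB06E8.
0x2EE8D08F78BB06E8 = 3380180834965980904.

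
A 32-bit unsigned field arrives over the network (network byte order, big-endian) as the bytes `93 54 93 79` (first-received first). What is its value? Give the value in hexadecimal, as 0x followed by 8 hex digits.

0x93549379

Big-endian: lowest address holds the most-significant byte.
The bytes are already most-significant first: 0x93549379.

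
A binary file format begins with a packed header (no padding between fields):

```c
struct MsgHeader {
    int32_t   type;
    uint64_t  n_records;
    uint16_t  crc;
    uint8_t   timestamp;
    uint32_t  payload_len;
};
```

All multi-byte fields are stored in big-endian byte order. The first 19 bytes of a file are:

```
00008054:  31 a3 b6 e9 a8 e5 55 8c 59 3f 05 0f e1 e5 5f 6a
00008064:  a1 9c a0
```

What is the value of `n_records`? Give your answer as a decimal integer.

12170227629319718159

`n_records` follows `type` (4 bytes), so it starts at byte offset 4 and occupies 8 bytes.
Bytes at offsets 4..11: A8 E5 55 8C 59 3F 05 0F.
Big-endian: lowest address holds the most-significant byte.
The bytes are already most-significant first: 0xA8E5558C593F050F.
0xA8E5558C593F050F = 12170227629319718159.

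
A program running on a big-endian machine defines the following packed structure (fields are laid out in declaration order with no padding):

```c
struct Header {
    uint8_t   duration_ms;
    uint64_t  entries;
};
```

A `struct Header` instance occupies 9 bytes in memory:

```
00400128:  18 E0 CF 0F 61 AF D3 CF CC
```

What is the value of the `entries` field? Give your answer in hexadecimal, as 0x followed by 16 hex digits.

0xE0CF0F61AFD3CFCC

`entries` follows `duration_ms` (1 byte), so it starts at byte offset 1 and occupies 8 bytes.
Bytes at offsets 1..8: E0 CF 0F 61 AF D3 CF CC.
In big-endian order the high byte comes first in memory.
The bytes are already most-significant first: 0xE0CF0F61AFD3CFCC.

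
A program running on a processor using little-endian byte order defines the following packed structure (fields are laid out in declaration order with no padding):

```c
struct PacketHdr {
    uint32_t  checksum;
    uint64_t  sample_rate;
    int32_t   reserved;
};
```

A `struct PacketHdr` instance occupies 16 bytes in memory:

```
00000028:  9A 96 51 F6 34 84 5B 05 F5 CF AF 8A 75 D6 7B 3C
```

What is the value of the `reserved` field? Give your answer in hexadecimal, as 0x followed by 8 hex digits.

0x3C7BD675

`reserved` follows `checksum` (4 B), `sample_rate` (8 B), so it starts at offset 4 + 8 = 12 and occupies 4 bytes.
Bytes at offsets 12..15: 75 D6 7B 3C.
In little-endian order the low byte comes first in memory.
Reassemble most-significant byte first: 3C 7B D6 75 → 0x3C7BD675.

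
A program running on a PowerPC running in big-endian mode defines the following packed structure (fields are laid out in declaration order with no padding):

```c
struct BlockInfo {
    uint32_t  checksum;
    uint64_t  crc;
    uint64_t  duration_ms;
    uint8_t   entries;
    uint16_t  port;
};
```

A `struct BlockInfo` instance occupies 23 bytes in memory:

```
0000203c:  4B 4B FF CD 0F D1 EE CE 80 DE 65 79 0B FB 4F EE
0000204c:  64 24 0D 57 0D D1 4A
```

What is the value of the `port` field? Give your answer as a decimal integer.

53578

`port` follows `checksum` (4 B), `crc` (8 B), `duration_ms` (8 B), `entries` (1 B), so it starts at offset 4 + 8 + 8 + 1 = 21 and occupies 2 bytes.
Bytes at offsets 21..22: D1 4A.
Big-endian stores the most-significant byte at the lowest address.
The bytes are already most-significant first: 0xD14A.
0xD14A = 53578.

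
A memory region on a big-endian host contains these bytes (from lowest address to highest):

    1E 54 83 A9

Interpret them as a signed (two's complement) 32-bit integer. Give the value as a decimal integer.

508855209

Big-endian stores the most-significant byte at the lowest address.
The bytes are already most-significant first: 0x1E5483A9.
0x1E5483A9 = 508855209.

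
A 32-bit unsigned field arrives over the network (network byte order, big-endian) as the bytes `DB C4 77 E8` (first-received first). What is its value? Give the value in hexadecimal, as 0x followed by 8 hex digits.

In big-endian order the high byte comes first in memory.
The bytes are already most-significant first: 0xDBC477E8.

0xDBC477E8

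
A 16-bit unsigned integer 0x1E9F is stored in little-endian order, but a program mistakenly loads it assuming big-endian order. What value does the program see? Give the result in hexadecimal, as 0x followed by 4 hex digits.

0x9F1E

Stored little-endian, the bytes at ascending addresses are 9F 1E.
Read back as big-endian, the last byte is least significant, giving 0x9F1E.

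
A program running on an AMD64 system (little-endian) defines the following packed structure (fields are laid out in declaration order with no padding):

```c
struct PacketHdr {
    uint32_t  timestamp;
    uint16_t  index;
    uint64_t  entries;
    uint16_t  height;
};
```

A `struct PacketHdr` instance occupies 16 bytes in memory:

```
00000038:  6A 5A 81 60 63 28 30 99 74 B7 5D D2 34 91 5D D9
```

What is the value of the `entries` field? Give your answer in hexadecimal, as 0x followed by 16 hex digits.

0x9134D25DB7749930

`entries` follows `timestamp` (4 B), `index` (2 B), so it starts at offset 4 + 2 = 6 and occupies 8 bytes.
Bytes at offsets 6..13: 30 99 74 B7 5D D2 34 91.
Little-endian stores the least-significant byte at the lowest address.
Reassemble most-significant byte first: 91 34 D2 5D B7 74 99 30 → 0x9134D25DB7749930.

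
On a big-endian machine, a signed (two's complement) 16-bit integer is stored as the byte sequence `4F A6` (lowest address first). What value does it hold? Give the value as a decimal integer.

20390

Big-endian stores the most-significant byte at the lowest address.
The bytes are already most-significant first: 0x4FA6.
0x4FA6 = 20390.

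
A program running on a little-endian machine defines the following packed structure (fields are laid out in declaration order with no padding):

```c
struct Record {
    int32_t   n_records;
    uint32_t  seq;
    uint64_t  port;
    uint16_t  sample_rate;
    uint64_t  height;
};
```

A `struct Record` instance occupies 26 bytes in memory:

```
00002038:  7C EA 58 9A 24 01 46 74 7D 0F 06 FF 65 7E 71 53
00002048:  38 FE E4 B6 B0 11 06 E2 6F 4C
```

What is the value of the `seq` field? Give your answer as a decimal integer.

1950744868

`seq` follows `n_records` (4 bytes), so it starts at byte offset 4 and occupies 4 bytes.
Bytes at offsets 4..7: 24 01 46 74.
Little-endian stores the least-significant byte at the lowest address.
Reassemble most-significant byte first: 74 46 01 24 → 0x74460124.
0x74460124 = 1950744868.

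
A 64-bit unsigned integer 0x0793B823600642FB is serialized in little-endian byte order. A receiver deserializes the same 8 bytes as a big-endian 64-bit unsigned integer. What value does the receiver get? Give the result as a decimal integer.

Stored little-endian, the bytes at ascending addresses are FB 42 06 60 23 B8 93 07.
Read back as big-endian, the last byte is least significant, giving 0xFB42066023B89307.
0xFB42066023B89307 = 18105040461968741127.

18105040461968741127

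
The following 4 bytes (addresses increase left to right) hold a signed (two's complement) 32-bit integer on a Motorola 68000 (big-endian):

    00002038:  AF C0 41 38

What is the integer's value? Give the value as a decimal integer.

Big-endian: lowest address holds the most-significant byte.
The bytes are already most-significant first: 0xAFC04138.
Top bit is set, so as a signed 32-bit value this is 0xAFC04138 − 2^32 = -1346354888.

-1346354888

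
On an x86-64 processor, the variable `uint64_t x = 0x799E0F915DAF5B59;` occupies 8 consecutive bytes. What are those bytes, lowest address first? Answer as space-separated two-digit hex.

Split into bytes (most-significant first): 79 9E 0F 91 5D AF 5B 59.
In little-endian order the low byte comes first in memory.
So at ascending addresses the bytes are 59 5B AF 5D 91 0F 9E 79.

59 5B AF 5D 91 0F 9E 79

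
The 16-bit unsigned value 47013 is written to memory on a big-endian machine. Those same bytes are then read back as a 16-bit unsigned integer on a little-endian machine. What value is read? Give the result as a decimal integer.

42423

47013 in 16-bit hexadecimal is 0xB7A5.
Stored big-endian, the bytes at ascending addresses are B7 A5.
Read back as little-endian, the first byte is least significant, giving 0xA5B7.
0xA5B7 = 42423.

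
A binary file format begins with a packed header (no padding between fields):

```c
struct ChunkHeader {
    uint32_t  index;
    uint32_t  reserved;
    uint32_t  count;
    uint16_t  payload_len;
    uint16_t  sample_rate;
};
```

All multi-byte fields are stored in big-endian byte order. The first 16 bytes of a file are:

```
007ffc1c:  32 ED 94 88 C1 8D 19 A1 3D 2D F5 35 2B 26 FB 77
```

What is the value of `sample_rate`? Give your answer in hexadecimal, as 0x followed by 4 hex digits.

`sample_rate` follows `index` (4 B), `reserved` (4 B), `count` (4 B), `payload_len` (2 B), so it starts at offset 4 + 4 + 4 + 2 = 14 and occupies 2 bytes.
Bytes at offsets 14..15: FB 77.
In big-endian order the high byte comes first in memory.
The bytes are already most-significant first: 0xFB77.

0xFB77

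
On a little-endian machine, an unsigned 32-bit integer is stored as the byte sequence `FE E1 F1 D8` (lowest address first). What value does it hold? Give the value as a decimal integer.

Little-endian: lowest address holds the least-significant byte.
Reassemble most-significant byte first: D8 F1 E1 FE → 0xD8F1E1FE.
0xD8F1E1FE = 3639730686.

3639730686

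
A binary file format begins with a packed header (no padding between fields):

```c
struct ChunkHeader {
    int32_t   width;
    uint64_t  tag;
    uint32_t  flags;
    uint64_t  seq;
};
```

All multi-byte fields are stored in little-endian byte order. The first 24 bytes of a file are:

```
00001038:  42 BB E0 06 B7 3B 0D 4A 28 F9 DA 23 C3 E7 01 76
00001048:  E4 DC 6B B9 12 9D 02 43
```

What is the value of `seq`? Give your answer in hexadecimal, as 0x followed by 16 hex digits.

0x43029D12B96BDCE4

`seq` follows `width` (4 B), `tag` (8 B), `flags` (4 B), so it starts at offset 4 + 8 + 4 = 16 and occupies 8 bytes.
Bytes at offsets 16..23: E4 DC 6B B9 12 9D 02 43.
In little-endian order the low byte comes first in memory.
Reassemble most-significant byte first: 43 02 9D 12 B9 6B DC E4 → 0x43029D12B96BDCE4.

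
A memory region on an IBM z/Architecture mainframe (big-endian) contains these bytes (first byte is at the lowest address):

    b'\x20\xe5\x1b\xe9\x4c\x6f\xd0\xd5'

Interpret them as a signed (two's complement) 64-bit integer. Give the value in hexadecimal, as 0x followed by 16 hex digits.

0x20E51BE94C6FD0D5

In big-endian order the high byte comes first in memory.
The bytes are already most-significant first: 0x20E51BE94C6FD0D5.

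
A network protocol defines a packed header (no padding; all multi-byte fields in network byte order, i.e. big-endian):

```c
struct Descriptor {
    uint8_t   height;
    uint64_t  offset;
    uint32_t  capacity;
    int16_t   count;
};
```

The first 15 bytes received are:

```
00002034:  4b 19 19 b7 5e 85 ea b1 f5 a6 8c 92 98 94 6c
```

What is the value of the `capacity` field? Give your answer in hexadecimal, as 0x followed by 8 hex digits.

0xA68C9298

`capacity` follows `height` (1 B), `offset` (8 B), so it starts at offset 1 + 8 = 9 and occupies 4 bytes.
Bytes at offsets 9..12: A6 8C 92 98.
Big-endian stores the most-significant byte at the lowest address.
The bytes are already most-significant first: 0xA68C9298.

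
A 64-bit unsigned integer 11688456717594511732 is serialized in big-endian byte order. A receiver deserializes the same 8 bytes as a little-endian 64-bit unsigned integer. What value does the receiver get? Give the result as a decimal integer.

11688456717594511732 in 64-bit hexadecimal is 0xA235BD74E0BFC974.
Stored big-endian, the bytes at ascending addresses are A2 35 BD 74 E0 BF C9 74.
Read back as little-endian, the first byte is least significant, giving 0x74C9BFE074BD35A2.
0x74C9BFE074BD35A2 = 8415468349470619042.

8415468349470619042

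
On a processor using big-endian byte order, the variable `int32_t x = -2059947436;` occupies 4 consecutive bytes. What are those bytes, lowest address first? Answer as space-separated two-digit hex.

85 37 B2 54

Two's complement of -2059947436 in 32 bits: 2059947436 = 0x7AC84DAC; invert → 0x8537B253; add 1 → 0x8537B254.
Split into bytes (most-significant first): 85 37 B2 54.
In big-endian order the high byte comes first in memory.
So the memory order matches the most-significant-first order: 85 37 B2 54.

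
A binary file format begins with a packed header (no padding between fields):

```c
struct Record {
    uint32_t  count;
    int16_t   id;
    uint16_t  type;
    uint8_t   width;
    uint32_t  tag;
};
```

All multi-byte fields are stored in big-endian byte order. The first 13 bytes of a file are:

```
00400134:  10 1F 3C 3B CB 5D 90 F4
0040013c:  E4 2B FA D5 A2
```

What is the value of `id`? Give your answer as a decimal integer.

`id` follows `count` (4 bytes), so it starts at byte offset 4 and occupies 2 bytes.
Bytes at offsets 4..5: CB 5D.
Big-endian: lowest address holds the most-significant byte.
The bytes are already most-significant first: 0xCB5D.
Top bit is set, so as a signed 16-bit value this is 0xCB5D − 2^16 = -13475.

-13475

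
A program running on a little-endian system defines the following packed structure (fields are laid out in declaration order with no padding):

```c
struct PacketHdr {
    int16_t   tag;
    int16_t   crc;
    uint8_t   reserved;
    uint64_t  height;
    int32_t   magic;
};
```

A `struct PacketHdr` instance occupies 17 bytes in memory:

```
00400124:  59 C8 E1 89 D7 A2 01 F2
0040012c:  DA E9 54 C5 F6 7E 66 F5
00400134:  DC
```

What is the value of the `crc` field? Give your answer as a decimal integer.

-30239

`crc` follows `tag` (2 bytes), so it starts at byte offset 2 and occupies 2 bytes.
Bytes at offsets 2..3: E1 89.
Little-endian stores the least-significant byte at the lowest address.
Reassemble most-significant byte first: 89 E1 → 0x89E1.
Top bit is set, so as a signed 16-bit value this is 0x89E1 − 2^16 = -30239.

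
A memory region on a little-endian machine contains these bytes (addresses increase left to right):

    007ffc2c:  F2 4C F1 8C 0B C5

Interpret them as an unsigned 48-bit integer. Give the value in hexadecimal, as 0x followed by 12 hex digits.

0xC50B8CF14CF2

In little-endian order the low byte comes first in memory.
Reassemble most-significant byte first: C5 0B 8C F1 4C F2 → 0xC50B8CF14CF2.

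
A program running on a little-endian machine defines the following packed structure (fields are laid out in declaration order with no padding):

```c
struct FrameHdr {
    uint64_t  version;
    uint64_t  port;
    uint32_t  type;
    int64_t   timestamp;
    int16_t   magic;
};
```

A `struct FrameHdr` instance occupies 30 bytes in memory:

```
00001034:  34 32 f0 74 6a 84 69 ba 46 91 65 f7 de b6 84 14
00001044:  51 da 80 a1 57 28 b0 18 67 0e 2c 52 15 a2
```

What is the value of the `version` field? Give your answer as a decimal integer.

`version` is the first field, at byte offset 0, occupying 8 bytes.
Bytes at offsets 0..7: 34 32 F0 74 6A 84 69 BA.
In little-endian order the low byte comes first in memory.
Reassemble most-significant byte first: BA 69 84 6A 74 F0 32 34 → 0xBA69846A74F03234.
0xBA69846A74F03234 = 13432412956372513332.

13432412956372513332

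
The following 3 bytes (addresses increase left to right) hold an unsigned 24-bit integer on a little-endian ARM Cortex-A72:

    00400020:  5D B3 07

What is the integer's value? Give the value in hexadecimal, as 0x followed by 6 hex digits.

Little-endian stores the least-significant byte at the lowest address.
Reassemble most-significant byte first: 07 B3 5D → 0x07B35D.

0x07B35D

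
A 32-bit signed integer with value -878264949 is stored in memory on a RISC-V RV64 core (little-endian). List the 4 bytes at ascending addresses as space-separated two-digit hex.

8B BD A6 CB

Two's complement of -878264949 in 32 bits: 878264949 = 0x34594275; invert → 0xCBA6BD8A; add 1 → 0xCBA6BD8B.
Split into bytes (most-significant first): CB A6 BD 8B.
Little-endian: lowest address holds the least-significant byte.
So at ascending addresses the bytes are 8B BD A6 CB.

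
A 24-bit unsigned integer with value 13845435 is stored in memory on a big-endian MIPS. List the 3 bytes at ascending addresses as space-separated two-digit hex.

13845435 in hexadecimal, padded to 24 bits, is 0xD343BB.
Split into bytes (most-significant first): D3 43 BB.
In big-endian order the high byte comes first in memory.
So the memory order matches the most-significant-first order: D3 43 BB.

D3 43 BB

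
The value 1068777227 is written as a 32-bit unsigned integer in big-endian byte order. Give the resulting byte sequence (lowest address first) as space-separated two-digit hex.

3F B4 3F 0B

1068777227 in hexadecimal, padded to 32 bits, is 0x3FB43F0B.
Split into bytes (most-significant first): 3F B4 3F 0B.
Big-endian stores the most-significant byte at the lowest address.
So the memory order matches the most-significant-first order: 3F B4 3F 0B.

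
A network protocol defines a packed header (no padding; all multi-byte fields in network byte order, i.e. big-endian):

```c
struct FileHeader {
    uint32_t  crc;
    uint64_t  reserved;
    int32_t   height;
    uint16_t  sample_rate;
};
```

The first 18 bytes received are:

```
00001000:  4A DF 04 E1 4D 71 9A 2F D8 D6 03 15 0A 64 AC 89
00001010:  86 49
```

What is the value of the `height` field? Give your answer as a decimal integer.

`height` follows `crc` (4 B), `reserved` (8 B), so it starts at offset 4 + 8 = 12 and occupies 4 bytes.
Bytes at offsets 12..15: 0A 64 AC 89.
In big-endian order the high byte comes first in memory.
The bytes are already most-significant first: 0x0A64AC89.
0x0A64AC89 = 174369929.

174369929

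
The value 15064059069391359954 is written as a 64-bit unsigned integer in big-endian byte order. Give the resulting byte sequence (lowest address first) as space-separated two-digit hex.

D1 0E 49 E9 2A 92 CF D2

15064059069391359954 in hexadecimal, padded to 64 bits, is 0xD10E49E92A92CFD2.
Split into bytes (most-significant first): D1 0E 49 E9 2A 92 CF D2.
Big-endian: lowest address holds the most-significant byte.
So the memory order matches the most-significant-first order: D1 0E 49 E9 2A 92 CF D2.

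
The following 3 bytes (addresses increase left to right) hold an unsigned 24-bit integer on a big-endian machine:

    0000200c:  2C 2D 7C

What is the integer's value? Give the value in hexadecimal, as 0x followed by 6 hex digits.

0x2C2D7C

Big-endian stores the most-significant byte at the lowest address.
The bytes are already most-significant first: 0x2C2D7C.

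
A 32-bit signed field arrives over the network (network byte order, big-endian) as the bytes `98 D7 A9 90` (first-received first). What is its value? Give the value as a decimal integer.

In big-endian order the high byte comes first in memory.
The bytes are already most-significant first: 0x98D7A990.
Top bit is set, so as a signed 32-bit value this is 0x98D7A990 − 2^32 = -1730696816.

-1730696816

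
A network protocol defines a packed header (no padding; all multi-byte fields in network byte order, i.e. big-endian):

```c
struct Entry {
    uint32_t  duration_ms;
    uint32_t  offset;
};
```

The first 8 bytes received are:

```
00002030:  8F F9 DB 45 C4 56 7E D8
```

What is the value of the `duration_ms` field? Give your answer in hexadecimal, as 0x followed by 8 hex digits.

0x8FF9DB45

`duration_ms` is the first field, at byte offset 0, occupying 4 bytes.
Bytes at offsets 0..3: 8F F9 DB 45.
In big-endian order the high byte comes first in memory.
The bytes are already most-significant first: 0x8FF9DB45.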